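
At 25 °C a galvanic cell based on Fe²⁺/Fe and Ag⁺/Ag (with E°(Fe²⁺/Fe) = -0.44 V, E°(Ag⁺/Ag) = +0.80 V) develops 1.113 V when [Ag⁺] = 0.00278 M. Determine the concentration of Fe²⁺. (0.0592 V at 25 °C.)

From the Nernst equation, log Q = n(E° − E)/0.0592 = 2(1.24 − 1.113)/0.0592 = 4.291, so Q = 1.95 × 10^4.
With Q = [Fe²⁺]/[Ag⁺]^2 and the known concentrations, [Fe²⁺] in the numerator gives [Fe²⁺] = 0.15 M.

0.15 M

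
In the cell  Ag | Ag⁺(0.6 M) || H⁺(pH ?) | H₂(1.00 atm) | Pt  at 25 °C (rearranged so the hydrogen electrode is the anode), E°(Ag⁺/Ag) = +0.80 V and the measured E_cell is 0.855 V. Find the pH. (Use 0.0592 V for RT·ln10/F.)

E°_cell = 0.80 V and n = 2.
log Q = n(E° − E)/0.0592 = 2×(0.80 − 0.855)/0.0592 = -1.858.
With Q = [H⁺]^2 / ([Ag⁺]^2·P(H₂)), solving for [H⁺] gives log[H⁺] = -1.151, so pH = 1.15.

pH = 1.15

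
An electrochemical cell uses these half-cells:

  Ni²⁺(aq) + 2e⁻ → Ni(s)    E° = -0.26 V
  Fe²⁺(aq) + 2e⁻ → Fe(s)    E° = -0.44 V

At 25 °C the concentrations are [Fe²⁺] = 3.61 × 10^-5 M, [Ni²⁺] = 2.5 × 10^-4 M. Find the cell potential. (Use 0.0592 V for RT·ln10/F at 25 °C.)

The Ni²⁺/Ni couple has the higher reduction potential and acts as the cathode, so E°_cell = -0.26 − (-0.44) = 0.18 V.
Balancing electrons gives n = 2; the reaction quotient is Q = [Fe²⁺]/[Ni²⁺] = 0.144.
At 25 °C, E = E° − (0.0592/n) log Q = 0.18 − (0.0592/2)(-0.840) = 0.180 + 0.025 = 0.205 V.

0.205 V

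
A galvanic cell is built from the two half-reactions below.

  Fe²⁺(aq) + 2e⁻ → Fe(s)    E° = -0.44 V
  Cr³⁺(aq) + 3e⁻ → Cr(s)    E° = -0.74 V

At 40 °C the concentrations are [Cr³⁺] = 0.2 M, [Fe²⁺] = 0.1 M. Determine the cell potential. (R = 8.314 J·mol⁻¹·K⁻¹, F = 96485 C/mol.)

0.283 V

The Fe²⁺/Fe couple has the higher reduction potential and acts as the cathode, so E°_cell = -0.44 − (-0.74) = 0.30 V.
Balancing electrons gives n = 6; the reaction quotient is Q = [Cr³⁺]^2/[Fe²⁺]^3 = 40.0.
E = E° − (RT/nF) ln Q = 0.30 − (8.314×313)/(6×96485) × (3.689) = 0.300 − 0.017 = 0.283 V.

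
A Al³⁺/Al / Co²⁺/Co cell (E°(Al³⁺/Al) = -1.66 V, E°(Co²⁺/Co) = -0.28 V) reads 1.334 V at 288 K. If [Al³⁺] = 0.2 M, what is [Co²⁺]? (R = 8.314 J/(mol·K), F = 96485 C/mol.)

From the Nernst equation, ln Q = nF(E° − E)/RT = 6×96485×(1.38 − 1.334)/(8.314×288) = 11.122, so Q = 6.76 × 10^4.
With Q = [Al³⁺]^2/[Co²⁺]^3 and the known concentrations, [Co²⁺]^3 in the denominator gives [Co²⁺] = 0.0084 M.

0.0084 M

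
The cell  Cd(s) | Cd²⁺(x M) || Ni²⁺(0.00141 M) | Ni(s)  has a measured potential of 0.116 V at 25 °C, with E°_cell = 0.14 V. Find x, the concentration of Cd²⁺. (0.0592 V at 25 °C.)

0.0091 M

From the Nernst equation, log Q = n(E° − E)/0.0592 = 2(0.14 − 0.116)/0.0592 = 0.811, so Q = 6.47.
With Q = [Cd²⁺]/[Ni²⁺] and the known concentrations, [Cd²⁺] in the numerator gives [Cd²⁺] = 0.0091 M.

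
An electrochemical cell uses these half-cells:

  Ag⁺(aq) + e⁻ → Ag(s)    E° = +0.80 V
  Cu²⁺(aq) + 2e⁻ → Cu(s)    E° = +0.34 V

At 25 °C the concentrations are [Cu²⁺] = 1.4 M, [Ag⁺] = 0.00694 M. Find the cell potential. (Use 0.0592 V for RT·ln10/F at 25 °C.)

0.328 V

The Ag⁺/Ag couple has the higher reduction potential and acts as the cathode, so E°_cell = +0.80 − (+0.34) = 0.46 V.
Balancing electrons gives n = 2; the reaction quotient is Q = [Cu²⁺]/[Ag⁺]^2 = 2.91 × 10^4.
At 25 °C, E = E° − (0.0592/n) log Q = 0.46 − (0.0592/2)(4.463) = 0.460 − 0.132 = 0.328 V.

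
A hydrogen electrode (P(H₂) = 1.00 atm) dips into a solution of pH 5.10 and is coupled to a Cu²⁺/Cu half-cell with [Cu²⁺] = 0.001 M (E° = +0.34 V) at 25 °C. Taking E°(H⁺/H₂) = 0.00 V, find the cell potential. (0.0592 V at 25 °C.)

0.55 V

The Cu²⁺/Cu couple is the cathode, so E°_cell = 0.34 V; n = 2.
[H⁺] = 10^(−5.10) = 7.9 × 10^-6 M, and Q = [H⁺]^2 / ([Cu²⁺]·P(H₂)) = 6.31 × 10^-8.
E = E° − (0.0592/2) log Q = 0.34 − (0.0592/2)(-7.200) = 0.553 V.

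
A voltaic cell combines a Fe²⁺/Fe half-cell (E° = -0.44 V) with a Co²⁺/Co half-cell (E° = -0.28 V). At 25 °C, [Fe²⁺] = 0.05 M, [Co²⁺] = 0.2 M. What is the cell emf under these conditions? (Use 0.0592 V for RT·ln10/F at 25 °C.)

The Co²⁺/Co couple has the higher reduction potential and acts as the cathode, so E°_cell = -0.28 − (-0.44) = 0.16 V.
Balancing electrons gives n = 2; the reaction quotient is Q = [Fe²⁺]/[Co²⁺] = 0.250.
At 25 °C, E = E° − (0.0592/n) log Q = 0.16 − (0.0592/2)(-0.602) = 0.160 + 0.018 = 0.178 V.

0.178 V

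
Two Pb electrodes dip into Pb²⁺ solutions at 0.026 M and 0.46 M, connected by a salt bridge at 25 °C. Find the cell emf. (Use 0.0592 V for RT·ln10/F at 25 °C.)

Both half-cells are Pb²⁺/Pb, so E°_cell = 0. The concentrated side is the cathode; the cell reaction moves Pb²⁺ from high to low concentration with n = 2.
Q = [Pb²⁺]_dilute/[Pb²⁺]_conc = 0.026/0.46 = 0.0565.
E = 0 − (0.0592/2) log Q = −(0.0592/2)(-1.248) = 0.0369 V.

0.037 V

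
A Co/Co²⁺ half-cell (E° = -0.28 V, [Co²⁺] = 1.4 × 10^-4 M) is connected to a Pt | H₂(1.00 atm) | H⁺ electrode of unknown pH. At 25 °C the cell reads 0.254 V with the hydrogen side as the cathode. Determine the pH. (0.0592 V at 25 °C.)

pH = 2.37

E°_cell = 0.28 V and n = 2.
log Q = n(E° − E)/0.0592 = 2×(0.28 − 0.254)/0.0592 = 0.878.
With Q = [Co²⁺]·P(H₂) / [H⁺]^2, solving for [H⁺] gives log[H⁺] = -2.366, so pH = 2.37.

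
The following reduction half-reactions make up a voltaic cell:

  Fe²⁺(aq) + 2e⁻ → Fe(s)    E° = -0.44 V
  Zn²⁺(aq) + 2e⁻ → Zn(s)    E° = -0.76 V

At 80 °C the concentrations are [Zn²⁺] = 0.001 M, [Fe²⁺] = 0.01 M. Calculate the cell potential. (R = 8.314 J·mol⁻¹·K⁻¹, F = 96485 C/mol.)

The Fe²⁺/Fe couple has the higher reduction potential and acts as the cathode, so E°_cell = -0.44 − (-0.76) = 0.32 V.
Balancing electrons gives n = 2; the reaction quotient is Q = [Zn²⁺]/[Fe²⁺] = 0.100.
E = E° − (RT/nF) ln Q = 0.32 − (8.314×353)/(2×96485) × (-2.303) = 0.320 + 0.035 = 0.355 V.

0.355 V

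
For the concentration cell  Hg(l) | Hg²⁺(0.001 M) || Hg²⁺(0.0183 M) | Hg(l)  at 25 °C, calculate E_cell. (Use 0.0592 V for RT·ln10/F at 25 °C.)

0.037 V

Both half-cells are Hg²⁺/Hg, so E°_cell = 0. The concentrated side is the cathode; the cell reaction moves Hg²⁺ from high to low concentration with n = 2.
Q = [Hg²⁺]_dilute/[Hg²⁺]_conc = 0.001/0.0183 = 0.0546.
E = 0 − (0.0592/2) log Q = −(0.0592/2)(-1.262) = 0.0374 V.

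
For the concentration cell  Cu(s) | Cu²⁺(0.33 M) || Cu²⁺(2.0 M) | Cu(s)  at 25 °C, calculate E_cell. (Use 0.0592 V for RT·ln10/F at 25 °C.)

Both half-cells are Cu²⁺/Cu, so E°_cell = 0. The concentrated side is the cathode; the cell reaction moves Cu²⁺ from high to low concentration with n = 2.
Q = [Cu²⁺]_dilute/[Cu²⁺]_conc = 0.33/2.0 = 0.165.
E = 0 − (0.0592/2) log Q = −(0.0592/2)(-0.783) = 0.0232 V.

0.023 V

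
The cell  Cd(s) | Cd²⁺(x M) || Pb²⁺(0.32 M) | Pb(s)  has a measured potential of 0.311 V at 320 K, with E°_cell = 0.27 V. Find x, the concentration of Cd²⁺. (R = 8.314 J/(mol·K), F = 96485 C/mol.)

From the Nernst equation, ln Q = nF(E° − E)/RT = 2×96485×(0.27 − 0.311)/(8.314×320) = -2.974, so Q = 0.0511.
With Q = [Cd²⁺]/[Pb²⁺] and the known concentrations, [Cd²⁺] in the numerator gives [Cd²⁺] = 0.016 M.

0.016 M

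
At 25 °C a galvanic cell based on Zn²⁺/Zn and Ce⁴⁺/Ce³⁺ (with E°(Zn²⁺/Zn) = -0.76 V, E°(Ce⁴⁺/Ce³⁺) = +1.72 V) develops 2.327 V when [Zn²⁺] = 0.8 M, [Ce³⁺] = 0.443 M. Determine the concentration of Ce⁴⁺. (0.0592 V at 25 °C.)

From the Nernst equation, log Q = n(E° − E)/0.0592 = 2(2.48 − 2.327)/0.0592 = 5.169, so Q = 1.48 × 10^5.
With Q = [Zn²⁺]·[Ce³⁺]^2/[Ce⁴⁺]^2 and the known concentrations, [Ce⁴⁺]^2 in the denominator gives [Ce⁴⁺] = 0.001 M.

0.001 M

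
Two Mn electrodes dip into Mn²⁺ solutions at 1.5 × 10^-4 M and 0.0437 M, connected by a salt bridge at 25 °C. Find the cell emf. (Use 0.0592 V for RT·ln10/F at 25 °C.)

0.073 V

Both half-cells are Mn²⁺/Mn, so E°_cell = 0. The concentrated side is the cathode; the cell reaction moves Mn²⁺ from high to low concentration with n = 2.
Q = [Mn²⁺]_dilute/[Mn²⁺]_conc = 1.5 × 10^-4/0.0437 = 0.00343.
E = 0 − (0.0592/2) log Q = −(0.0592/2)(-2.464) = 0.0729 V.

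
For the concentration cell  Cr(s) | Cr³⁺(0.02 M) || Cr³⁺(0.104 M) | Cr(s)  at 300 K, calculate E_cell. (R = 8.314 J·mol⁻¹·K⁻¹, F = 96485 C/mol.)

0.014 V

Both half-cells are Cr³⁺/Cr, so E°_cell = 0. The concentrated side is the cathode; the cell reaction moves Cr³⁺ from high to low concentration with n = 3.
Q = [Cr³⁺]_dilute/[Cr³⁺]_conc = 0.02/0.104 = 0.192.
E = 0 − (RT/nF) ln Q = −((8.314×300)/(3×96485))(-1.649) = 0.0142 V.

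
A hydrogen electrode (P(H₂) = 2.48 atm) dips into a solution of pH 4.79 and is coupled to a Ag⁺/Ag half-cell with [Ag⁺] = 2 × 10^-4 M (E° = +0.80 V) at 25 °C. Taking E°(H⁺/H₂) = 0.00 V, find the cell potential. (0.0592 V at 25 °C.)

The Ag⁺/Ag couple is the cathode, so E°_cell = 0.80 V; n = 2.
[H⁺] = 10^(−4.79) = 1.6 × 10^-5 M, and Q = [H⁺]^2 / ([Ag⁺]^2·P(H₂)) = 0.00265.
E = E° − (0.0592/2) log Q = 0.80 − (0.0592/2)(-2.577) = 0.876 V.

0.88 V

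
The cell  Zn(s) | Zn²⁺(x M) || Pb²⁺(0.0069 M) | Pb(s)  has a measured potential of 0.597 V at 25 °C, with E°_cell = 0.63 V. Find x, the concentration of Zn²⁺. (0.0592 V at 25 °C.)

From the Nernst equation, log Q = n(E° − E)/0.0592 = 2(0.63 − 0.597)/0.0592 = 1.115, so Q = 13.0.
With Q = [Zn²⁺]/[Pb²⁺] and the known concentrations, [Zn²⁺] in the numerator gives [Zn²⁺] = 0.09 M.

0.09 M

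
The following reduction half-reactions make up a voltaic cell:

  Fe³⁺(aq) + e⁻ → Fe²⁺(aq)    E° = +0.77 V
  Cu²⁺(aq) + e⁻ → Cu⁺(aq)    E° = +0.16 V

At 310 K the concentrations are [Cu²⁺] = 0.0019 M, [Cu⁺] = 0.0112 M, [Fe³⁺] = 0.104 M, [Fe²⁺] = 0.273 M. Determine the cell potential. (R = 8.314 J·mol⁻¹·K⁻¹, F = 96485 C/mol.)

0.632 V

The Fe³⁺/Fe²⁺ couple has the higher reduction potential and acts as the cathode, so E°_cell = +0.77 − (+0.16) = 0.61 V.
Balancing electrons gives n = 1; the reaction quotient is Q = [Cu²⁺]·[Fe²⁺]/([Cu⁺]·[Fe³⁺]) = 0.445.
E = E° − (RT/nF) ln Q = 0.61 − (8.314×310)/(1×96485) × (-0.809) = 0.610 + 0.022 = 0.632 V.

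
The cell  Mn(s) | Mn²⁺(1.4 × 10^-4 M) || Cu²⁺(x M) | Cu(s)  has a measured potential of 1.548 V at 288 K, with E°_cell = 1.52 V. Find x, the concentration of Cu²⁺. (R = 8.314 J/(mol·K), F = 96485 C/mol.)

0.0013 M

From the Nernst equation, ln Q = nF(E° − E)/RT = 2×96485×(1.52 − 1.548)/(8.314×288) = -2.257, so Q = 0.105.
With Q = [Mn²⁺]/[Cu²⁺] and the known concentrations, [Cu²⁺] in the denominator gives [Cu²⁺] = 0.0013 M.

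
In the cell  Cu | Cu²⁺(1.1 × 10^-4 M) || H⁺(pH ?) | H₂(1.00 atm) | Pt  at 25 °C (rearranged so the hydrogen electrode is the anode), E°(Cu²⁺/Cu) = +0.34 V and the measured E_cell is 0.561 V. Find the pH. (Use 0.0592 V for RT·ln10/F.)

pH = 5.71

E°_cell = 0.34 V and n = 2.
log Q = n(E° − E)/0.0592 = 2×(0.34 − 0.561)/0.0592 = -7.466.
With Q = [H⁺]^2 / ([Cu²⁺]·P(H₂)), solving for [H⁺] gives log[H⁺] = -5.712, so pH = 5.71.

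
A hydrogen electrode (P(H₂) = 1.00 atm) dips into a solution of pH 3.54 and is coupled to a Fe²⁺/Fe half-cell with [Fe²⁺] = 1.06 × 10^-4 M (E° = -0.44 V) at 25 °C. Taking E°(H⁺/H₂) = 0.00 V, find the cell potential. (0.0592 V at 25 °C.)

The hydrogen couple is the cathode, so E°_cell = 0.44 V; n = 2.
[H⁺] = 10^(−3.54) = 2.9 × 10^-4 M, and Q = [Fe²⁺]·P(H₂) / [H⁺]^2 = 1270.
E = E° − (0.0592/2) log Q = 0.44 − (0.0592/2)(3.105) = 0.348 V.

0.35 V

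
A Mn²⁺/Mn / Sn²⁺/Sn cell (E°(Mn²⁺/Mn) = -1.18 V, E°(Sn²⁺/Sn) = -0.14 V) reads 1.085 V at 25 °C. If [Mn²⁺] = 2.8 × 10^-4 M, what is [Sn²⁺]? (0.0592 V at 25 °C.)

0.0093 M

From the Nernst equation, log Q = n(E° − E)/0.0592 = 2(1.04 − 1.085)/0.0592 = -1.520, so Q = 0.0302.
With Q = [Mn²⁺]/[Sn²⁺] and the known concentrations, [Sn²⁺] in the denominator gives [Sn²⁺] = 0.0093 M.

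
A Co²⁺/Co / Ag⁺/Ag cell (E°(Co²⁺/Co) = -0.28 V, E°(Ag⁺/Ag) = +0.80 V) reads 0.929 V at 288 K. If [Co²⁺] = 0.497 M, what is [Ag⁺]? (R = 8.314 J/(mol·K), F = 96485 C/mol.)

From the Nernst equation, ln Q = nF(E° − E)/RT = 2×96485×(1.08 − 0.929)/(8.314×288) = 12.169, so Q = 1.93 × 10^5.
With Q = [Co²⁺]/[Ag⁺]^2 and the known concentrations, [Ag⁺]^2 in the denominator gives [Ag⁺] = 0.0016 M.

0.0016 M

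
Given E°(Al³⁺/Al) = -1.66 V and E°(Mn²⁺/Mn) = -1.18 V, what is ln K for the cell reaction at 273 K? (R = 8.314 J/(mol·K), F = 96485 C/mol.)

E°_cell = -1.18 − (-1.66) = 0.48 V, with n = 6 electrons transferred.
At equilibrium E = 0, so the Nernst equation gives ln K = nFE°/RT = (6)(96485)(0.48)/((8.314)(273)) = 122.43.

ln K = 122.4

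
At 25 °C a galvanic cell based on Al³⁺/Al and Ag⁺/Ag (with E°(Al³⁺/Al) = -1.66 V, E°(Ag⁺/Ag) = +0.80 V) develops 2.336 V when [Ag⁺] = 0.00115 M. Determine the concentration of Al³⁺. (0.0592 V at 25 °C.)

0.0029 M

From the Nernst equation, log Q = n(E° − E)/0.0592 = 3(2.46 − 2.336)/0.0592 = 6.284, so Q = 1.92 × 10^6.
With Q = [Al³⁺]/[Ag⁺]^3 and the known concentrations, [Al³⁺] in the numerator gives [Al³⁺] = 0.0029 M.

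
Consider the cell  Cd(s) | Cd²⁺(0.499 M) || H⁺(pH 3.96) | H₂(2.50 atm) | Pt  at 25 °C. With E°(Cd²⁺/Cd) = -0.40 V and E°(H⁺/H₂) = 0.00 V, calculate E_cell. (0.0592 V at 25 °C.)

The hydrogen couple is the cathode, so E°_cell = 0.40 V; n = 2.
[H⁺] = 10^(−3.96) = 1.1 × 10^-4 M, and Q = [Cd²⁺]·P(H₂) / [H⁺]^2 = 1.04 × 10^8.
E = E° − (0.0592/2) log Q = 0.40 − (0.0592/2)(8.016) = 0.163 V.

0.16 V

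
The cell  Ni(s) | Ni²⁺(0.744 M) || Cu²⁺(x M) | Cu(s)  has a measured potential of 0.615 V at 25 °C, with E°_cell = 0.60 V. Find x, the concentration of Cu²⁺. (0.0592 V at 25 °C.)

From the Nernst equation, log Q = n(E° − E)/0.0592 = 2(0.60 − 0.615)/0.0592 = -0.507, so Q = 0.311.
With Q = [Ni²⁺]/[Cu²⁺] and the known concentrations, [Cu²⁺] in the denominator gives [Cu²⁺] = 2.4 M.

2.4 M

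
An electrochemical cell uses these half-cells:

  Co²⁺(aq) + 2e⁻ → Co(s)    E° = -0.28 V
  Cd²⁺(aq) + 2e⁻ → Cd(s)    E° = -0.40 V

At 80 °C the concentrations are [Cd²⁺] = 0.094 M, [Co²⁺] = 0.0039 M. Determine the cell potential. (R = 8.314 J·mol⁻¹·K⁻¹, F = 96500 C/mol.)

The Co²⁺/Co couple has the higher reduction potential and acts as the cathode, so E°_cell = -0.28 − (-0.40) = 0.12 V.
Balancing electrons gives n = 2; the reaction quotient is Q = [Cd²⁺]/[Co²⁺] = 24.1.
E = E° − (RT/nF) ln Q = 0.12 − (8.314×353)/(2×96500) × (3.182) = 0.120 − 0.048 = 0.072 V.

0.072 V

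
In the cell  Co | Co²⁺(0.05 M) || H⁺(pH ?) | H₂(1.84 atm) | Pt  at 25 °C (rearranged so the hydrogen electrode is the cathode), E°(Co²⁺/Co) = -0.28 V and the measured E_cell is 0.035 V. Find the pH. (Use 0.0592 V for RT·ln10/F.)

pH = 4.66

E°_cell = 0.28 V and n = 2.
log Q = n(E° − E)/0.0592 = 2×(0.28 − 0.035)/0.0592 = 8.277.
With Q = [Co²⁺]·P(H₂) / [H⁺]^2, solving for [H⁺] gives log[H⁺] = -4.657, so pH = 4.66.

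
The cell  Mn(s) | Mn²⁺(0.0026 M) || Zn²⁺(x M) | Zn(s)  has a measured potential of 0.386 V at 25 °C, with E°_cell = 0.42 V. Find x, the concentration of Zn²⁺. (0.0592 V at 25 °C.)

1.8 × 10^-4 M

From the Nernst equation, log Q = n(E° − E)/0.0592 = 2(0.42 − 0.386)/0.0592 = 1.149, so Q = 14.1.
With Q = [Mn²⁺]/[Zn²⁺] and the known concentrations, [Zn²⁺] in the denominator gives [Zn²⁺] = 1.8 × 10^-4 M.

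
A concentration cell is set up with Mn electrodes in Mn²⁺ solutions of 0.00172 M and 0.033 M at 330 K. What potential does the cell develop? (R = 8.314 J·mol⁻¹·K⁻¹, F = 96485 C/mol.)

Both half-cells are Mn²⁺/Mn, so E°_cell = 0. The concentrated side is the cathode; the cell reaction moves Mn²⁺ from high to low concentration with n = 2.
Q = [Mn²⁺]_dilute/[Mn²⁺]_conc = 0.00172/0.033 = 0.0521.
E = 0 − (RT/nF) ln Q = −((8.314×330)/(2×96485))(-2.954) = 0.0420 V.

0.042 V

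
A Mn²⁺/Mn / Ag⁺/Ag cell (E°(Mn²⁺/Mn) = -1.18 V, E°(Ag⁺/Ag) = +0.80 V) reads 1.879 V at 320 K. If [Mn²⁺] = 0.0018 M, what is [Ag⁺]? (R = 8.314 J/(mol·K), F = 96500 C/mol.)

From the Nernst equation, ln Q = nF(E° − E)/RT = 2×96500×(1.98 − 1.879)/(8.314×320) = 7.327, so Q = 1520.
With Q = [Mn²⁺]/[Ag⁺]^2 and the known concentrations, [Ag⁺]^2 in the denominator gives [Ag⁺] = 0.0011 M.

0.0011 M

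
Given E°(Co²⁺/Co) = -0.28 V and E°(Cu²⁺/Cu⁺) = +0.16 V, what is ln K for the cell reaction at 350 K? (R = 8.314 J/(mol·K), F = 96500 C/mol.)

ln K = 29.2

E°_cell = +0.16 − (-0.28) = 0.44 V, with n = 2 electrons transferred.
At equilibrium E = 0, so the Nernst equation gives ln K = nFE°/RT = (2)(96500)(0.44)/((8.314)(350)) = 29.18.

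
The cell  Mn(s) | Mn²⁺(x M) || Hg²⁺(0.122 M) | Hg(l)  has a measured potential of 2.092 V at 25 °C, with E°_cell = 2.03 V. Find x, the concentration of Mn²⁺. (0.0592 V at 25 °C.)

9.8 × 10^-4 M

From the Nernst equation, log Q = n(E° − E)/0.0592 = 2(2.03 − 2.092)/0.0592 = -2.095, so Q = 0.00804.
With Q = [Mn²⁺]/[Hg²⁺] and the known concentrations, [Mn²⁺] in the numerator gives [Mn²⁺] = 9.8 × 10^-4 M.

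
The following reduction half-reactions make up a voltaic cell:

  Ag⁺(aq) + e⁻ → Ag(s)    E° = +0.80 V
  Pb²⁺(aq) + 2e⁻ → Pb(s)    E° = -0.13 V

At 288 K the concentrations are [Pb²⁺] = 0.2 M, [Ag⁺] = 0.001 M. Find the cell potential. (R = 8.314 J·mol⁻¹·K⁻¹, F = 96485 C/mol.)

The Ag⁺/Ag couple has the higher reduction potential and acts as the cathode, so E°_cell = +0.80 − (-0.13) = 0.93 V.
Balancing electrons gives n = 2; the reaction quotient is Q = [Pb²⁺]/[Ag⁺]^2 = 2 × 10^5.
E = E° − (RT/nF) ln Q = 0.93 − (8.314×288)/(2×96485) × (12.206) = 0.930 − 0.151 = 0.779 V.

0.779 V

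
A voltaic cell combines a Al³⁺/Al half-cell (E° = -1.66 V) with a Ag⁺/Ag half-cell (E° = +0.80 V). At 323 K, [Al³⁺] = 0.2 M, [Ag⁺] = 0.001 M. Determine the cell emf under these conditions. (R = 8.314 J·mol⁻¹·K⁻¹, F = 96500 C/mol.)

2.28 V

The Ag⁺/Ag couple has the higher reduction potential and acts as the cathode, so E°_cell = +0.80 − (-1.66) = 2.46 V.
Balancing electrons gives n = 3; the reaction quotient is Q = [Al³⁺]/[Ag⁺]^3 = 2 × 10^8.
E = E° − (RT/nF) ln Q = 2.46 − (8.314×323)/(3×96500) × (19.114) = 2.460 − 0.177 = 2.283 V.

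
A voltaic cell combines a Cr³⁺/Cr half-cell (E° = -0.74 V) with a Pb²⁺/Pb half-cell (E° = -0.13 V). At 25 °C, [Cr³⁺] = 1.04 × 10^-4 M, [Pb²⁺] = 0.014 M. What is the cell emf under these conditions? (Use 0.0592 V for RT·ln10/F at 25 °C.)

0.634 V

The Pb²⁺/Pb couple has the higher reduction potential and acts as the cathode, so E°_cell = -0.13 − (-0.74) = 0.61 V.
Balancing electrons gives n = 6; the reaction quotient is Q = [Cr³⁺]^2/[Pb²⁺]^3 = 0.00394.
At 25 °C, E = E° − (0.0592/n) log Q = 0.61 − (0.0592/6)(-2.404) = 0.610 + 0.024 = 0.634 V.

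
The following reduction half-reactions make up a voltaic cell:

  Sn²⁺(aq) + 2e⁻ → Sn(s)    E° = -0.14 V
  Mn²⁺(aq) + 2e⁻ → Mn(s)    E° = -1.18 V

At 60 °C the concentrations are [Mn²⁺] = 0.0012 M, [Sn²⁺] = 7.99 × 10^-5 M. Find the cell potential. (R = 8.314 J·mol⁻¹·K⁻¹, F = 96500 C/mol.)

The Sn²⁺/Sn couple has the higher reduction potential and acts as the cathode, so E°_cell = -0.14 − (-1.18) = 1.04 V.
Balancing electrons gives n = 2; the reaction quotient is Q = [Mn²⁺]/[Sn²⁺] = 15.0.
E = E° − (RT/nF) ln Q = 1.04 − (8.314×333)/(2×96500) × (2.709) = 1.040 − 0.039 = 1.001 V.

1.00 V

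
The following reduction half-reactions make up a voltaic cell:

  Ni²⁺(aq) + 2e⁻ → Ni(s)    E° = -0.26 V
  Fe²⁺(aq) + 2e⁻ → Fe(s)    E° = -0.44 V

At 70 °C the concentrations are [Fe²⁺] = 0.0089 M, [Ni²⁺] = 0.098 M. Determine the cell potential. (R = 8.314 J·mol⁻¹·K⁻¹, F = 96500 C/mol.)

0.215 V

The Ni²⁺/Ni couple has the higher reduction potential and acts as the cathode, so E°_cell = -0.26 − (-0.44) = 0.18 V.
Balancing electrons gives n = 2; the reaction quotient is Q = [Fe²⁺]/[Ni²⁺] = 0.0908.
E = E° − (RT/nF) ln Q = 0.18 − (8.314×343)/(2×96500) × (-2.399) = 0.180 + 0.035 = 0.215 V.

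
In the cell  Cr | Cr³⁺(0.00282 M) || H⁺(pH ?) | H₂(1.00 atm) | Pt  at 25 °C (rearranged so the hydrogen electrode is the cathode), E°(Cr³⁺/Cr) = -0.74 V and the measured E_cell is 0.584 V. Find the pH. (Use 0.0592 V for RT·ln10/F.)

pH = 3.49

E°_cell = 0.74 V and n = 6.
log Q = n(E° − E)/0.0592 = 6×(0.74 − 0.584)/0.0592 = 15.811.
With Q = [Cr³⁺]^2·P(H₂)^3 / [H⁺]^6, solving for [H⁺] gives log[H⁺] = -3.485, so pH = 3.49.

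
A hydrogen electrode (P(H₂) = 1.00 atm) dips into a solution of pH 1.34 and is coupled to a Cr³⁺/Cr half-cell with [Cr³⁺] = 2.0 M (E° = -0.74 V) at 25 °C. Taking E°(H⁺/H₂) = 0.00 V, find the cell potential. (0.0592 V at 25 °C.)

The hydrogen couple is the cathode, so E°_cell = 0.74 V; n = 6.
[H⁺] = 10^(−1.34) = 0.046 M, and Q = [Cr³⁺]^2·P(H₂)^3 / [H⁺]^6 = 4.39 × 10^8.
E = E° − (0.0592/6) log Q = 0.74 − (0.0592/6)(8.642) = 0.655 V.

0.65 V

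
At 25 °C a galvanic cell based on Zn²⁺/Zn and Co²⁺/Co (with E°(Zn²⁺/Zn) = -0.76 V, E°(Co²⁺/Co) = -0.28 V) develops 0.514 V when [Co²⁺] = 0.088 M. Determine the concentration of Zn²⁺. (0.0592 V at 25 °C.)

0.0062 M

From the Nernst equation, log Q = n(E° − E)/0.0592 = 2(0.48 − 0.514)/0.0592 = -1.149, so Q = 0.0710.
With Q = [Zn²⁺]/[Co²⁺] and the known concentrations, [Zn²⁺] in the numerator gives [Zn²⁺] = 0.0062 M.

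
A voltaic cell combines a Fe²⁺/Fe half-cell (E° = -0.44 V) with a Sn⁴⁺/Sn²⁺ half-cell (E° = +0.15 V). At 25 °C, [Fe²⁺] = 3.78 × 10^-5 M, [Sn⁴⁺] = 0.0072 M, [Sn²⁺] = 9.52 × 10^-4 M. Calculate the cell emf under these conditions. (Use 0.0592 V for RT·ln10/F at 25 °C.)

0.747 V

The Sn⁴⁺/Sn²⁺ couple has the higher reduction potential and acts as the cathode, so E°_cell = +0.15 − (-0.44) = 0.59 V.
Balancing electrons gives n = 2; the reaction quotient is Q = [Fe²⁺]·[Sn²⁺]/[Sn⁴⁺] = 5 × 10^-6.
At 25 °C, E = E° − (0.0592/n) log Q = 0.59 − (0.0592/2)(-5.301) = 0.590 + 0.157 = 0.747 V.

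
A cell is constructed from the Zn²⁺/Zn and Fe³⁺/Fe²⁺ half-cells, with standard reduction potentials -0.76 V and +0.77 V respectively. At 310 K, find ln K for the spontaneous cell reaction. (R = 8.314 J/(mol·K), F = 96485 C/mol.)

ln K = 114.6

E°_cell = +0.77 − (-0.76) = 1.53 V, with n = 2 electrons transferred.
At equilibrium E = 0, so the Nernst equation gives ln K = nFE°/RT = (2)(96485)(1.53)/((8.314)(310)) = 114.55.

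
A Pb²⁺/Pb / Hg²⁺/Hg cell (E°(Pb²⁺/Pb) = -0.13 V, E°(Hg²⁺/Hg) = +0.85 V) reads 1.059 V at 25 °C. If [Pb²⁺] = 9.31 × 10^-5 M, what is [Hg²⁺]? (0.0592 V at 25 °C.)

From the Nernst equation, log Q = n(E° − E)/0.0592 = 2(0.98 − 1.059)/0.0592 = -2.669, so Q = 0.00214.
With Q = [Pb²⁺]/[Hg²⁺] and the known concentrations, [Hg²⁺] in the denominator gives [Hg²⁺] = 0.043 M.

0.043 M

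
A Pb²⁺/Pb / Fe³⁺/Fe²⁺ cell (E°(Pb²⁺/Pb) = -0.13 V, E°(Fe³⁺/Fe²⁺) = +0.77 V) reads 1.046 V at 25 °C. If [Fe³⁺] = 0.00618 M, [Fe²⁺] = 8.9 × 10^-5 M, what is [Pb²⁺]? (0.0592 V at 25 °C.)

0.056 M

From the Nernst equation, log Q = n(E° − E)/0.0592 = 2(0.90 − 1.046)/0.0592 = -4.932, so Q = 1.17 × 10^-5.
With Q = [Pb²⁺]·[Fe²⁺]^2/[Fe³⁺]^2 and the known concentrations, [Pb²⁺] in the numerator gives [Pb²⁺] = 0.056 M.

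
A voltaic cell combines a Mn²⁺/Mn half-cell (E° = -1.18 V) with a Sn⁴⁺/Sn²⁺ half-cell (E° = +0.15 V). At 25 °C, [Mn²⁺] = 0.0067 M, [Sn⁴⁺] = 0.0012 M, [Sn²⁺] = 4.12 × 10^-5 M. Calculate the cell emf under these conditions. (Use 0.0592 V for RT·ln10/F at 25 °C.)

1.44 V

The Sn⁴⁺/Sn²⁺ couple has the higher reduction potential and acts as the cathode, so E°_cell = +0.15 − (-1.18) = 1.33 V.
Balancing electrons gives n = 2; the reaction quotient is Q = [Mn²⁺]·[Sn²⁺]/[Sn⁴⁺] = 2.3 × 10^-4.
At 25 °C, E = E° − (0.0592/n) log Q = 1.33 − (0.0592/2)(-3.638) = 1.330 + 0.108 = 1.438 V.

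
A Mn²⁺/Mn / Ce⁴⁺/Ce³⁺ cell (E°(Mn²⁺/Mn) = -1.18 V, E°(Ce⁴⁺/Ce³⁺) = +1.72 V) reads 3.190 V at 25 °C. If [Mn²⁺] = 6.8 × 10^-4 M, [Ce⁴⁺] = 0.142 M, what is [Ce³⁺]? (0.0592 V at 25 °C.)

6.9 × 10^-5 M

From the Nernst equation, log Q = n(E° − E)/0.0592 = 2(2.90 − 3.190)/0.0592 = -9.797, so Q = 1.59 × 10^-10.
With Q = [Mn²⁺]·[Ce³⁺]^2/[Ce⁴⁺]^2 and the known concentrations, [Ce³⁺]^2 in the numerator gives [Ce³⁺] = 6.9 × 10^-5 M.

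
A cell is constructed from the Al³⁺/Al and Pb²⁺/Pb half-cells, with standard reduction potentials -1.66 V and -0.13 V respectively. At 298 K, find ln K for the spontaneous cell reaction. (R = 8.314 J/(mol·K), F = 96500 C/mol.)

E°_cell = -0.13 − (-1.66) = 1.53 V, with n = 6 electrons transferred.
At equilibrium E = 0, so the Nernst equation gives ln K = nFE°/RT = (6)(96500)(1.53)/((8.314)(298)) = 357.56.

ln K = 357.6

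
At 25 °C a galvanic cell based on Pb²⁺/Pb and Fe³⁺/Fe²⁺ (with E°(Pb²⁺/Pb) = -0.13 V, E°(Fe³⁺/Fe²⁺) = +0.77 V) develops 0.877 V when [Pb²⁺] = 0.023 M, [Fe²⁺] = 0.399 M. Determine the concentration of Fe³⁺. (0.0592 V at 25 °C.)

0.025 M

From the Nernst equation, log Q = n(E° − E)/0.0592 = 2(0.90 − 0.877)/0.0592 = 0.777, so Q = 5.98.
With Q = [Pb²⁺]·[Fe²⁺]^2/[Fe³⁺]^2 and the known concentrations, [Fe³⁺]^2 in the denominator gives [Fe³⁺] = 0.025 M.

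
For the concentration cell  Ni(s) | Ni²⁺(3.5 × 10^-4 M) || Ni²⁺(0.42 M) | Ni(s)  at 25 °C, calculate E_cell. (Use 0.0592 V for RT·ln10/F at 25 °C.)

Both half-cells are Ni²⁺/Ni, so E°_cell = 0. The concentrated side is the cathode; the cell reaction moves Ni²⁺ from high to low concentration with n = 2.
Q = [Ni²⁺]_dilute/[Ni²⁺]_conc = 3.5 × 10^-4/0.42 = 8.33 × 10^-4.
E = 0 − (0.0592/2) log Q = −(0.0592/2)(-3.079) = 0.0911 V.

0.091 V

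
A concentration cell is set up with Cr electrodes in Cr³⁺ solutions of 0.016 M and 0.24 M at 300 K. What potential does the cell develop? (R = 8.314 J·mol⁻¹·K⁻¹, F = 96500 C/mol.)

0.023 V

Both half-cells are Cr³⁺/Cr, so E°_cell = 0. The concentrated side is the cathode; the cell reaction moves Cr³⁺ from high to low concentration with n = 3.
Q = [Cr³⁺]_dilute/[Cr³⁺]_conc = 0.016/0.24 = 0.0667.
E = 0 − (RT/nF) ln Q = −((8.314×300)/(3×96500))(-2.708) = 0.0233 V.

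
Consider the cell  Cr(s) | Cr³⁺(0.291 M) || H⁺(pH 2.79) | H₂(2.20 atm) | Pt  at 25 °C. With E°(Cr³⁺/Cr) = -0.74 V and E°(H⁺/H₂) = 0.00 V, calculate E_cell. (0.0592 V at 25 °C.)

0.58 V

The hydrogen couple is the cathode, so E°_cell = 0.74 V; n = 6.
[H⁺] = 10^(−2.79) = 0.0016 M, and Q = [Cr³⁺]^2·P(H₂)^3 / [H⁺]^6 = 4.96 × 10^16.
E = E° − (0.0592/6) log Q = 0.74 − (0.0592/6)(16.695) = 0.575 V.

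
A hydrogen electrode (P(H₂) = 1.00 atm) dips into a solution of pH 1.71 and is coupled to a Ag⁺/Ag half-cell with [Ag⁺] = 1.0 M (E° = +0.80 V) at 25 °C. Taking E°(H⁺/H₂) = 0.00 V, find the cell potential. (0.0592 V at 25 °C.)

The Ag⁺/Ag couple is the cathode, so E°_cell = 0.80 V; n = 2.
[H⁺] = 10^(−1.71) = 0.019 M, and Q = [H⁺]^2 / ([Ag⁺]^2·P(H₂)) = 3.8 × 10^-4.
E = E° − (0.0592/2) log Q = 0.80 − (0.0592/2)(-3.420) = 0.901 V.

0.90 V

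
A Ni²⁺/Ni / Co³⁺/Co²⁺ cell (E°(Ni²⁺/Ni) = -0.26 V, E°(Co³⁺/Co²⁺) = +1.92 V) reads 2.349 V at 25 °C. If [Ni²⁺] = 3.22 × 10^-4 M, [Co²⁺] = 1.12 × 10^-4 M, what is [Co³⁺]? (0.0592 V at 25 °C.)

From the Nernst equation, log Q = n(E° − E)/0.0592 = 2(2.18 − 2.349)/0.0592 = -5.709, so Q = 1.95 × 10^-6.
With Q = [Ni²⁺]·[Co²⁺]^2/[Co³⁺]^2 and the known concentrations, [Co³⁺]^2 in the denominator gives [Co³⁺] = 0.0014 M.

0.0014 M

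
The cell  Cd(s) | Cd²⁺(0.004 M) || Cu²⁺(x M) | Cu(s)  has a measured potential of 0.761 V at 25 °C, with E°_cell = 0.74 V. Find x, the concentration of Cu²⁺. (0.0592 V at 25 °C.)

From the Nernst equation, log Q = n(E° − E)/0.0592 = 2(0.74 − 0.761)/0.0592 = -0.709, so Q = 0.195.
With Q = [Cd²⁺]/[Cu²⁺] and the known concentrations, [Cu²⁺] in the denominator gives [Cu²⁺] = 0.02 M.

0.02 M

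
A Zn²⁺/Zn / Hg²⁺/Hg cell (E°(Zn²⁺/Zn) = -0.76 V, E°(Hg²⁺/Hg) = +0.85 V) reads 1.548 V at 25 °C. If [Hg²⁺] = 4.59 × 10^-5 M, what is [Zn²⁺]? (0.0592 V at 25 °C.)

From the Nernst equation, log Q = n(E° − E)/0.0592 = 2(1.61 − 1.548)/0.0592 = 2.095, so Q = 124.
With Q = [Zn²⁺]/[Hg²⁺] and the known concentrations, [Zn²⁺] in the numerator gives [Zn²⁺] = 0.0057 M.

0.0057 M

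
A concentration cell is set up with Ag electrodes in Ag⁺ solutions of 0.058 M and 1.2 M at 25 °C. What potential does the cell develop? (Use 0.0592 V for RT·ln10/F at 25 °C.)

0.078 V

Both half-cells are Ag⁺/Ag, so E°_cell = 0. The concentrated side is the cathode; the cell reaction moves Ag⁺ from high to low concentration with n = 1.
Q = [Ag⁺]_dilute/[Ag⁺]_conc = 0.058/1.2 = 0.0483.
E = 0 − (0.0592/1) log Q = −(0.0592/1)(-1.316) = 0.0779 V.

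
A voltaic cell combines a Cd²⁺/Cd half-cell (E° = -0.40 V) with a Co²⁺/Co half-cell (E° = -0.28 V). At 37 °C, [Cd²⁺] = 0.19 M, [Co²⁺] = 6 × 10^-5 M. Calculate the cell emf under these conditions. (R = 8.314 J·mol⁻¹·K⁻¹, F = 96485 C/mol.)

The Co²⁺/Co couple has the higher reduction potential and acts as the cathode, so E°_cell = -0.28 − (-0.40) = 0.12 V.
Balancing electrons gives n = 2; the reaction quotient is Q = [Cd²⁺]/[Co²⁺] = 3170.
E = E° − (RT/nF) ln Q = 0.12 − (8.314×310)/(2×96485) × (8.060) = 0.120 − 0.108 = 0.012 V.

0.012 V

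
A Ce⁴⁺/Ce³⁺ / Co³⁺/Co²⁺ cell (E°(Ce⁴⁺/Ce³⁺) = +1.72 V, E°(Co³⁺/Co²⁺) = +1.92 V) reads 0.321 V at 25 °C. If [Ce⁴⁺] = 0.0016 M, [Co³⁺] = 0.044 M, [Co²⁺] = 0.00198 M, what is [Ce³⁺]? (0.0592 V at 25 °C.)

0.008 M

From the Nernst equation, log Q = n(E° − E)/0.0592 = 1(0.20 − 0.321)/0.0592 = -2.044, so Q = 0.00904.
With Q = [Ce⁴⁺]·[Co²⁺]/([Ce³⁺]·[Co³⁺]) and the known concentrations, [Ce³⁺] in the denominator gives [Ce³⁺] = 0.008 M.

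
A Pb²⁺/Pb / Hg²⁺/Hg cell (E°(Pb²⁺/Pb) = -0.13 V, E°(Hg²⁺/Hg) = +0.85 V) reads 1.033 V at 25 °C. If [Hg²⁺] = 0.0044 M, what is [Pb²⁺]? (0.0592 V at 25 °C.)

7.1 × 10^-5 M

From the Nernst equation, log Q = n(E° − E)/0.0592 = 2(0.98 − 1.033)/0.0592 = -1.791, so Q = 0.0162.
With Q = [Pb²⁺]/[Hg²⁺] and the known concentrations, [Pb²⁺] in the numerator gives [Pb²⁺] = 7.1 × 10^-5 M.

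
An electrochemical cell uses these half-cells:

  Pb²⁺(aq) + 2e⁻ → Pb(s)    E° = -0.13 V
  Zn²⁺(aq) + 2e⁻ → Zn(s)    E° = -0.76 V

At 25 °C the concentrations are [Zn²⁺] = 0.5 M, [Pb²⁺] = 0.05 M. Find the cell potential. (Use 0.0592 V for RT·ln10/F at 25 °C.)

0.600 V

The Pb²⁺/Pb couple has the higher reduction potential and acts as the cathode, so E°_cell = -0.13 − (-0.76) = 0.63 V.
Balancing electrons gives n = 2; the reaction quotient is Q = [Zn²⁺]/[Pb²⁺] = 10.0.
At 25 °C, E = E° − (0.0592/n) log Q = 0.63 − (0.0592/2)(1.000) = 0.630 − 0.030 = 0.600 V.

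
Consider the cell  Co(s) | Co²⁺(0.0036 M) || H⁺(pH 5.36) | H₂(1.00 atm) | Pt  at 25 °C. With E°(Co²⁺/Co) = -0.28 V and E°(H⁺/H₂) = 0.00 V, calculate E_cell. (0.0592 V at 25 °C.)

The hydrogen couple is the cathode, so E°_cell = 0.28 V; n = 2.
[H⁺] = 10^(−5.36) = 4.4 × 10^-6 M, and Q = [Co²⁺]·P(H₂) / [H⁺]^2 = 1.89 × 10^8.
E = E° − (0.0592/2) log Q = 0.28 − (0.0592/2)(8.276) = 0.035 V.

0.035 V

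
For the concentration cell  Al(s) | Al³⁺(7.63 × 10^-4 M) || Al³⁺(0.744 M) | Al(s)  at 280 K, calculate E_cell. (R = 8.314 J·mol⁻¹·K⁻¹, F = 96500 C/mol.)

Both half-cells are Al³⁺/Al, so E°_cell = 0. The concentrated side is the cathode; the cell reaction moves Al³⁺ from high to low concentration with n = 3.
Q = [Al³⁺]_dilute/[Al³⁺]_conc = 7.63 × 10^-4/0.744 = 0.00103.
E = 0 − (RT/nF) ln Q = −((8.314×280)/(3×96500))(-6.883) = 0.0553 V.

0.055 V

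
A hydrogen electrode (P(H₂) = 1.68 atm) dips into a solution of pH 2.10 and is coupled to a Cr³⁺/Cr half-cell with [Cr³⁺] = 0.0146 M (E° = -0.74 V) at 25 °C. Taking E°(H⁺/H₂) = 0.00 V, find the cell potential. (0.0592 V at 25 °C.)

The hydrogen couple is the cathode, so E°_cell = 0.74 V; n = 6.
[H⁺] = 10^(−2.10) = 0.0079 M, and Q = [Cr³⁺]^2·P(H₂)^3 / [H⁺]^6 = 4.02 × 10^9.
E = E° − (0.0592/6) log Q = 0.74 − (0.0592/6)(9.605) = 0.645 V.

0.65 V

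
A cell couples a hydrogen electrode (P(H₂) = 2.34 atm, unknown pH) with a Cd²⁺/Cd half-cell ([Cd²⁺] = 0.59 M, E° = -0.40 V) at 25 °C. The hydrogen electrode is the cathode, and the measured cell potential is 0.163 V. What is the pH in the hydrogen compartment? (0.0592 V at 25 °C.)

pH = 3.93

E°_cell = 0.40 V and n = 2.
log Q = n(E° − E)/0.0592 = 2×(0.40 − 0.163)/0.0592 = 8.007.
With Q = [Cd²⁺]·P(H₂) / [H⁺]^2, solving for [H⁺] gives log[H⁺] = -3.933, so pH = 3.93.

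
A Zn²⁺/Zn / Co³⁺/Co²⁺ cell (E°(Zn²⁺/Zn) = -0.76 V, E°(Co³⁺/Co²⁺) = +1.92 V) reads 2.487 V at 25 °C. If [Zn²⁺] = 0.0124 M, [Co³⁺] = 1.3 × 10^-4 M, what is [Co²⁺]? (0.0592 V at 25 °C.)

From the Nernst equation, log Q = n(E° − E)/0.0592 = 2(2.68 − 2.487)/0.0592 = 6.520, so Q = 3.31 × 10^6.
With Q = [Zn²⁺]·[Co²⁺]^2/[Co³⁺]^2 and the known concentrations, [Co²⁺]^2 in the numerator gives [Co²⁺] = 2.1 M.

2.1 M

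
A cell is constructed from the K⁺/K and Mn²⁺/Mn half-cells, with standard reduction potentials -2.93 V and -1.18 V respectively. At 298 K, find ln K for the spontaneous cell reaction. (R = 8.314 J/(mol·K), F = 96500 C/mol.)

ln K = 136.3

E°_cell = -1.18 − (-2.93) = 1.75 V, with n = 2 electrons transferred.
At equilibrium E = 0, so the Nernst equation gives ln K = nFE°/RT = (2)(96500)(1.75)/((8.314)(298)) = 136.32.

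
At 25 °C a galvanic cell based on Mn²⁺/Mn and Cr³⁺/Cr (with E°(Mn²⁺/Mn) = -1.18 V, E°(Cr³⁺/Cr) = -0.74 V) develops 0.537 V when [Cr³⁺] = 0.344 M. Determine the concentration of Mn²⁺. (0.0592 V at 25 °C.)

2.6 × 10^-4 M

From the Nernst equation, log Q = n(E° − E)/0.0592 = 6(0.44 − 0.537)/0.0592 = -9.831, so Q = 1.48 × 10^-10.
With Q = [Mn²⁺]^3/[Cr³⁺]^2 and the known concentrations, [Mn²⁺]^3 in the numerator gives [Mn²⁺] = 2.6 × 10^-4 M.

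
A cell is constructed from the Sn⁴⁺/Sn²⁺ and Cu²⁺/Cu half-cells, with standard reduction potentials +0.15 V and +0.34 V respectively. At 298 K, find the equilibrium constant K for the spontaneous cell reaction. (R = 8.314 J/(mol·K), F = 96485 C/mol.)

2.7 × 10^6

E°_cell = +0.34 − (+0.15) = 0.19 V, with n = 2 electrons transferred.
At equilibrium E = 0, so the Nernst equation gives ln K = nFE°/RT = (2)(96485)(0.19)/((8.314)(298)) = 14.80.
K = e^14.80 = 2.7 × 10^6.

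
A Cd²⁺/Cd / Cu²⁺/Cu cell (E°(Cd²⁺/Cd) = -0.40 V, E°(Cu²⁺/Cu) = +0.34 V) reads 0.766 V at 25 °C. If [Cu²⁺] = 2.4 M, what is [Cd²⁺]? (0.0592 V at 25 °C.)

From the Nernst equation, log Q = n(E° − E)/0.0592 = 2(0.74 − 0.766)/0.0592 = -0.878, so Q = 0.132.
With Q = [Cd²⁺]/[Cu²⁺] and the known concentrations, [Cd²⁺] in the numerator gives [Cd²⁺] = 0.32 M.

0.32 M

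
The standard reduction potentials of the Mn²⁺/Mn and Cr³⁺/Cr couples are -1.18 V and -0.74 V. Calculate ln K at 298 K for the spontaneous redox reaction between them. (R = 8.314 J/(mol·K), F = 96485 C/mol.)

E°_cell = -0.74 − (-1.18) = 0.44 V, with n = 6 electrons transferred.
At equilibrium E = 0, so the Nernst equation gives ln K = nFE°/RT = (6)(96485)(0.44)/((8.314)(298)) = 102.81.

ln K = 102.8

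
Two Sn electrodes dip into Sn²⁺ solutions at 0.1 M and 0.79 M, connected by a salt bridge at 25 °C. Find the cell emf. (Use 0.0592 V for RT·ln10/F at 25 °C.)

0.027 V

Both half-cells are Sn²⁺/Sn, so E°_cell = 0. The concentrated side is the cathode; the cell reaction moves Sn²⁺ from high to low concentration with n = 2.
Q = [Sn²⁺]_dilute/[Sn²⁺]_conc = 0.1/0.79 = 0.127.
E = 0 − (0.0592/2) log Q = −(0.0592/2)(-0.898) = 0.0266 V.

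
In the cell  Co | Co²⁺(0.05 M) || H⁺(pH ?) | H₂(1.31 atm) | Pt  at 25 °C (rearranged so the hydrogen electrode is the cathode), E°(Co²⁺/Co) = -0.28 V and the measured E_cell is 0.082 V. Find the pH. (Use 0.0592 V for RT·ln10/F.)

E°_cell = 0.28 V and n = 2.
log Q = n(E° − E)/0.0592 = 2×(0.28 − 0.082)/0.0592 = 6.689.
With Q = [Co²⁺]·P(H₂) / [H⁺]^2, solving for [H⁺] gives log[H⁺] = -3.936, so pH = 3.94.

pH = 3.94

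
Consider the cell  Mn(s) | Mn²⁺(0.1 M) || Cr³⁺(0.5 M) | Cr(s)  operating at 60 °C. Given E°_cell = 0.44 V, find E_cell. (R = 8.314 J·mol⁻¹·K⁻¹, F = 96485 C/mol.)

Balancing electrons gives n = 6; the reaction quotient is Q = [Mn²⁺]^3/[Cr³⁺]^2 = 0.00400.
E = E° − (RT/nF) ln Q = 0.44 − (8.314×333)/(6×96485) × (-5.521) = 0.440 + 0.026 = 0.466 V.

0.466 V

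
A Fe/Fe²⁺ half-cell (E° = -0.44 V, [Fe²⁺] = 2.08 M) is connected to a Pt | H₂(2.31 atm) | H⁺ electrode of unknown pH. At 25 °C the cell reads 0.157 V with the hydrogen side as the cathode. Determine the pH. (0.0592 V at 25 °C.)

pH = 4.44

E°_cell = 0.44 V and n = 2.
log Q = n(E° − E)/0.0592 = 2×(0.44 − 0.157)/0.0592 = 9.561.
With Q = [Fe²⁺]·P(H₂) / [H⁺]^2, solving for [H⁺] gives log[H⁺] = -4.440, so pH = 4.44.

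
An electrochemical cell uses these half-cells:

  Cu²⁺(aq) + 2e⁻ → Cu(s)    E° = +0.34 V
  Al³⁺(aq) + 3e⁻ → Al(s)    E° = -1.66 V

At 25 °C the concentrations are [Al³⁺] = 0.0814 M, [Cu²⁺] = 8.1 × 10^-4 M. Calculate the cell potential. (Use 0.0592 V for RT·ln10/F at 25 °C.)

1.93 V

The Cu²⁺/Cu couple has the higher reduction potential and acts as the cathode, so E°_cell = +0.34 − (-1.66) = 2.00 V.
Balancing electrons gives n = 6; the reaction quotient is Q = [Al³⁺]^2/[Cu²⁺]^3 = 1.25 × 10^7.
At 25 °C, E = E° − (0.0592/n) log Q = 2.00 − (0.0592/6)(7.096) = 2.000 − 0.070 = 1.930 V.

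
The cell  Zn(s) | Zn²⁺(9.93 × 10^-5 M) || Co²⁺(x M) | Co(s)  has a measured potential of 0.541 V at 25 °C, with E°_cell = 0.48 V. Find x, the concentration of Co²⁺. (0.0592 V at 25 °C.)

0.011 M

From the Nernst equation, log Q = n(E° − E)/0.0592 = 2(0.48 − 0.541)/0.0592 = -2.061, so Q = 0.00869.
With Q = [Zn²⁺]/[Co²⁺] and the known concentrations, [Co²⁺] in the denominator gives [Co²⁺] = 0.011 M.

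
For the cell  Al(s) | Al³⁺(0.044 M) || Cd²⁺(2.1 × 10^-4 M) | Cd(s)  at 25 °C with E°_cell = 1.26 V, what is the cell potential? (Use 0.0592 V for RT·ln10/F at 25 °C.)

1.18 V

Balancing electrons gives n = 6; the reaction quotient is Q = [Al³⁺]^2/[Cd²⁺]^3 = 2.09 × 10^8.
At 25 °C, E = E° − (0.0592/n) log Q = 1.26 − (0.0592/6)(8.320) = 1.260 − 0.082 = 1.178 V.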